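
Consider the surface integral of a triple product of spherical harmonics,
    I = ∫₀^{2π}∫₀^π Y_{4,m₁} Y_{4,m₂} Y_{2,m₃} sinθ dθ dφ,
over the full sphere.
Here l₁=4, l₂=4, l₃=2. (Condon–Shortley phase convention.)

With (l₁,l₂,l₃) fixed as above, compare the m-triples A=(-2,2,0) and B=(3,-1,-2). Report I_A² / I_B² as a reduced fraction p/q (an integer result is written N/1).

Shared (l₁,l₂,l₃)=(4,4,2): N and (l;000)² cancel in I_A²/I_B².
A: Δ = 6!·2!·2!/11! = 1/13860; Racah Σ t=4..6: t=4:+1/192 t=5:−1/120 t=6:+1/2880 = -1/360; ⇒ 3j(4 4 2; -2 2 0)² = 16/3465, sgn -1
B: Δ = 6!·2!·2!/11! = 1/13860; Racah Σ t=1..1: t=1:−1/480 = -1/480; ⇒ 3j(4 4 2; 3 -1 -2)² = 3/110, sgn -1
I_A²/I_B² = (16/3465)/(3/110) = 32/189

32/189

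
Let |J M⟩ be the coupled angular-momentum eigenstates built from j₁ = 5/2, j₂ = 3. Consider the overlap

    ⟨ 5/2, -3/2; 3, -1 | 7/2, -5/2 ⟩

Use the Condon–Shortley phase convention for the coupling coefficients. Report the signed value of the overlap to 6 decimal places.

j₁+j₂−J=2  J+j₁−j₂=3  J−j₁+j₂=4  j₁+j₂+J+1=10
(j₁±m₁, j₂±m₂, J±M) = (1,4,2,4,1,6)
P² = 18432/35
sum k=1..2:
  [1] −1/36 = -1/36
  [2] +1/96 = 1/96
S = -5/288
C² = P²·S² = 10/63 ; C = -0.398410

-0.398410  (= −√(10/63))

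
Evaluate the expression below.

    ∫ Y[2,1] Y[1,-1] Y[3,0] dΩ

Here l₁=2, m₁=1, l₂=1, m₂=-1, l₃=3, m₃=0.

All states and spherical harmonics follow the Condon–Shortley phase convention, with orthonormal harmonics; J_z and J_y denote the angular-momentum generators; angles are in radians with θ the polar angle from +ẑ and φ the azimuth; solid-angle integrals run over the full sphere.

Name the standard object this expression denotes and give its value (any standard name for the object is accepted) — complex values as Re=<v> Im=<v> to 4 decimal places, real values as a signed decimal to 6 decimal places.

Gaunt coefficient, +0.143048

This is a Gaunt coefficient — the integral of a triple product of spherical harmonics over the sphere.
m-sum 0 ✓  L=6 even ✓  1≤3≤3 ✓
Π(2lᵢ+1) = 5×3×7 = 105
triangle coeff Δ(2,1,3) = 1/105
Σ_t [0,0]: t=0:+1/4 = 1/4
(3j)²=3/35 [(2 1 3; 0 0 0)], sign=-1
Σ_t [0,0]: t=0:+1/12 = 1/12
(3j)²=1/35 [(2 1 3; 1 -1 0)], sign=-1
⇒ 4πI² = 9/35
I = (+1)√(9/35/(4π)) = 0.14304817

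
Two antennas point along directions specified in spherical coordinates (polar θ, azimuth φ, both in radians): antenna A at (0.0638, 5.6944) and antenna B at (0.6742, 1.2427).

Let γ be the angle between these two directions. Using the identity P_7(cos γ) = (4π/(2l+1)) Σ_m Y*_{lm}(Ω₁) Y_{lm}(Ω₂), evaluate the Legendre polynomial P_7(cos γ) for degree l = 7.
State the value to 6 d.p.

-0.114449

Expand P_7 via completeness: Σ_{m} conj(Y_{7,m}) at Ω₁ times Y_{7,m} at Ω₂ —
  m=-7: Y*=-0.00000 + 0.00000j  Y=-0.01382 - 0.01226j  product 0.00000 - 0.00000j
  m=-6: Y*=-0.00000 + 0.00000j  Y=0.03351 - 0.07976j  product -0.00000 + 0.00000j
  m=-5: Y*=-0.00000 - 0.00000j  Y=0.24064 + 0.01680j  product -0.00000 - 0.00000j
  m=-4: Y*=-0.00009 - 0.00009j  Y=0.10978 + 0.41532j  product 0.00003 - 0.00004j
  m=-3: Y*=-0.00044 - 0.00222j  Y=-0.35826 + 0.23807j  product 0.00069 + 0.00069j
  m=-2: Y*=0.01150 - 0.02772j  Y=-0.04259 - 0.03280j  product -0.00140 + 0.00080j
  m=-1: Y*=0.21084 - 0.14080j  Y=-0.12158 + 0.35716j  product 0.02465 + 0.09242j
  m=+0: Y*=1.03116 + 0.00000j  Y=-0.17897 + 0.00000j  product -0.18455 + 0.00000j
  m=+1: Y*=-0.21084 - 0.14080j  Y=0.12158 + 0.35716j  product 0.02465 - 0.09242j
  m=+2: Y*=0.01150 + 0.02772j  Y=-0.04259 + 0.03280j  product -0.00140 - 0.00080j
  m=+3: Y*=0.00044 - 0.00222j  Y=0.35826 + 0.23807j  product 0.00069 - 0.00069j
  m=+4: Y*=-0.00009 + 0.00009j  Y=0.10978 - 0.41532j  product 0.00003 + 0.00004j
  m=+5: Y*=0.00000 - 0.00000j  Y=-0.24064 + 0.01680j  product -0.00000 + 0.00000j
  m=+6: Y*=-0.00000 - 0.00000j  Y=0.03351 + 0.07976j  product -0.00000 - 0.00000j
  m=+7: Y*=0.00000 + 0.00000j  Y=0.01382 - 0.01226j  product 0.00000 + 0.00000j
Total Σ_m = -0.13661 + 0.00000j. Multiply by 0.837758: -0.11445 + 0.00000j. P_7(cos γ) = -0.114449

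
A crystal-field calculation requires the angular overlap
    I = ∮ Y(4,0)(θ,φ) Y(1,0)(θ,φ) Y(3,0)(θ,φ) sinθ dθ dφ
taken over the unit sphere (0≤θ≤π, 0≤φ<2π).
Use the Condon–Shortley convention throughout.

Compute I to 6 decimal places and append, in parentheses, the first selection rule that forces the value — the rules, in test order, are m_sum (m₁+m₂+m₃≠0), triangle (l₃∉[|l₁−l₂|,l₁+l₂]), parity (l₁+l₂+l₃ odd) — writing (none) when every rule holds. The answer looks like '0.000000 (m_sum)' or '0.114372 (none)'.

m-sum 0 ✓  L=8 even ✓  3≤3≤5 ✓
Π(2lᵢ+1) = 9×3×7 = 189
triangle coeff Δ(4,1,3) = 1/252
Σ_t [1,1]: t=1:−1/36 = -1/36
(3j)²=4/63 [(4 1 3; 0 0 0)], sign=+1
(m-triple is (0,0,0) — same symbol as above.)
⇒ 4πI² = 16/21
I = (+1)√(16/21/(4π)) = 0.24623252
No selection rule forces the value: the integral is nonzero (none).

0.246233 (none)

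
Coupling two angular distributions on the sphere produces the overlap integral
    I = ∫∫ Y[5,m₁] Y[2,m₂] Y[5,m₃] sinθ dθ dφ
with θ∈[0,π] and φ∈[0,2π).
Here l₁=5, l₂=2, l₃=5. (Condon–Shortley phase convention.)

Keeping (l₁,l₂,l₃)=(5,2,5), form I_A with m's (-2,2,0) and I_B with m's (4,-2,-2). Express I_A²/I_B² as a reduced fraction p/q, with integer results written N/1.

35/18

l's match ⇒ only the (l;m) 3-j factors differ between A and B.
A: triangle coeff Δ(5,2,5) = 1/38610; Σ_t [2,2]: t=2:+1/2880 = 1/2880; (3j)²=14/429 [(5 2 5; -2 2 0)], sign=-1
B: triangle coeff Δ(5,2,5) = 1/38610; Σ_t [0,0]: t=0:+1/20160 = 1/20160; (3j)²=12/715 [(5 2 5; 4 -2 -2)], sign=-1
I_A²/I_B² = (14/429)/(12/715) = 35/18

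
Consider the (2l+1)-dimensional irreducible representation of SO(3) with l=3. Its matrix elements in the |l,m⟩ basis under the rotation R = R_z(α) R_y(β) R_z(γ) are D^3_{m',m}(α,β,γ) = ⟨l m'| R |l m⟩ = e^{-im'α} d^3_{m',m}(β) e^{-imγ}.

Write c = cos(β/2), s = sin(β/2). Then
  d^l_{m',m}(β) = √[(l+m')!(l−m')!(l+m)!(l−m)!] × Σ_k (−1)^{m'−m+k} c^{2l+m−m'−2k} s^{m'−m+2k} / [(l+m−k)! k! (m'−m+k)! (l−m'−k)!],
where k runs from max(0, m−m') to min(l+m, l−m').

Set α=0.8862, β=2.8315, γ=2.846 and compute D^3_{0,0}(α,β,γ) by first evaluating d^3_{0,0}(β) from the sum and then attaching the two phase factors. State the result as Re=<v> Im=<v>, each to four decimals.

Re=-0.7306 Im=0.0000

Split into d^3_{0,0}(β=2.8315) × two z-phases.
Half-angle: c=0.154426, s=0.988004. N=√(6·6·6·6)=36.000000
Admissible k: 0..3 (factorial args all ≥0)
  k=0: (−1)^0·36.0000/(36)·0.1544^6·0.9880^0 = +0.000014
  k=1: (−1)^1·36.0000/(4)·0.1544^4·0.9880^2 = -0.004996
  k=2: (−1)^2·36.0000/(4)·0.1544^2·0.9880^4 = +0.204512
  k=3: (−1)^3·36.0000/(36)·0.1544^0·0.9880^6 = -0.930150
d^3_{0,0}(2.8315) = +0.000014 -0.004996 +0.204512 -0.930150 = -0.730621
D = (+1.000000+0.000000i)·(-0.730621)·(+1.000000+0.000000i) = -0.730621+0.000000i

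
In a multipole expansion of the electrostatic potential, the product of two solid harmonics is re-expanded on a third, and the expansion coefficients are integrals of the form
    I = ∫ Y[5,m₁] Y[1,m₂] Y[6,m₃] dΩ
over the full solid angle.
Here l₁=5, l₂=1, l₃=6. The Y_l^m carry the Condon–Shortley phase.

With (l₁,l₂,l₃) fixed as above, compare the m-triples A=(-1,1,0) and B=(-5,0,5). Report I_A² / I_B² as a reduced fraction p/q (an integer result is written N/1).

15/11

l's match ⇒ only the (l;m) 3-j factors differ between A and B.
A: triangle coeff Δ(5,1,6) = 1/858; Σ_t [0,0]: t=0:+1/34560 = 1/34560; (3j)²=5/286 [(5 1 6; -1 1 0)], sign=+1
B: triangle coeff Δ(5,1,6) = 1/858; Σ_t [0,0]: t=0:+1/3628800 = 1/3628800; (3j)²=1/78 [(5 1 6; -5 0 5)], sign=-1
I_A²/I_B² = (5/286)/(1/78) = 15/11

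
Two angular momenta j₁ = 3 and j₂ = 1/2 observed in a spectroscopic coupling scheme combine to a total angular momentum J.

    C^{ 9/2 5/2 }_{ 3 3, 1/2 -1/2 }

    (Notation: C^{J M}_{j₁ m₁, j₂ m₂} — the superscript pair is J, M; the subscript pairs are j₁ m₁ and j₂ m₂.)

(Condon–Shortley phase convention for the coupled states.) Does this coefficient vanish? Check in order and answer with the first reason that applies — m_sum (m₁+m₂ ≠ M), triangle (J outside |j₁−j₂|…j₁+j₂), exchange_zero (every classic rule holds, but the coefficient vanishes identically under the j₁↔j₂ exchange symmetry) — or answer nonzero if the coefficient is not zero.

m-sum: m₁+m₂ = 3+(-1/2) = 5/2, M = 5/2  ✓
triangle: need |j₁−j₂| ≤ J ≤ j₁+j₂, i.e. J ∈ [5/2, 7/2]; J = 9/2 is outside ✗ ⇒ coefficient is 0

triangle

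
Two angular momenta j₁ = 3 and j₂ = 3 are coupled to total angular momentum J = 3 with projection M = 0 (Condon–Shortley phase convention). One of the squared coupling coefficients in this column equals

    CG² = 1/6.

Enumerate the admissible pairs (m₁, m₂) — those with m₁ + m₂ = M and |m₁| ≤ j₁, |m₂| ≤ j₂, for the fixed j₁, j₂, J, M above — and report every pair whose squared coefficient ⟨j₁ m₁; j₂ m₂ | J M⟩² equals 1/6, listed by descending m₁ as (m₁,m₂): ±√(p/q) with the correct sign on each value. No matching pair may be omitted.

Admissible pairs with m₁+m₂ = M = 0: (-3,3), (-2,2), (-1,1), (0,0), (1,-1), (2,-2), (3,-3)
  (m₁,m₂)=(3,-3): CG² = 1/6, CG = +√(1/6)   ← matches the target
  (m₁,m₂)=(2,-2): CG² = 1/6, CG = +√(1/6)   ← matches the target
  (m₁,m₂)=(1,-1): CG² = 1/6, CG = −√(1/6)   ← matches the target
  (m₁,m₂)=(0,0): CG² = 0/1, CG = 0
  (m₁,m₂)=(-1,1): CG² = 1/6, CG = +√(1/6)   ← matches the target
  (m₁,m₂)=(-2,2): CG² = 1/6, CG = −√(1/6)   ← matches the target
  (m₁,m₂)=(-3,3): CG² = 1/6, CG = −√(1/6)   ← matches the target
Pairs with CG² = 1/6: (3,-3): +√(1/6); (2,-2): +√(1/6); (1,-1): −√(1/6); (-1,1): +√(1/6); (-2,2): −√(1/6); (-3,3): −√(1/6)

(3,-3): +√(1/6); (2,-2): +√(1/6); (1,-1): −√(1/6); (-1,1): +√(1/6); (-2,2): −√(1/6); (-3,3): −√(1/6)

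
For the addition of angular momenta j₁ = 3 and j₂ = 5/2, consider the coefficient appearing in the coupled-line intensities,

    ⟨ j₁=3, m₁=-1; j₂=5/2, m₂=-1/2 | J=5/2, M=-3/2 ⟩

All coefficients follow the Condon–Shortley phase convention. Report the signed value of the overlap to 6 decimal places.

+√(1/35) = +0.169031

triangle: 3!×3!×2!/9! = 72/362880
(j±m)!: 2!×4!×2!×3!×1!×4! = 13824
prefactor² = (2J+1)×Δ×N² = 576/35
  k=1: −1/(1!×2!×3!×1!×0!×1!) = -1/12
  k=2: +1/(2!×1!×2!×0!×1!×2!) = 1/8
Σ = 1/24  ⇒  CG² = 576/35×(1/24)² = 1/35
CG = +√(1/35) = +0.169031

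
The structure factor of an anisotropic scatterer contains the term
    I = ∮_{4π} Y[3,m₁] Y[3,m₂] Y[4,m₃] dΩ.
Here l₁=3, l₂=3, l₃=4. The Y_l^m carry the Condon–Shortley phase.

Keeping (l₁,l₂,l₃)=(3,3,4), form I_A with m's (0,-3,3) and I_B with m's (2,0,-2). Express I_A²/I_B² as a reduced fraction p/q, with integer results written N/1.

21/1

Shared (l₁,l₂,l₃)=(3,3,4): N and (l;000)² cancel in I_A²/I_B².
A: Δ = 2!·4!·4!/11! = 1/34650; Racah Σ t=0..0: t=0:+1/288 = 1/288; ⇒ 3j(3 3 4; 0 -3 3)² = 1/22, sgn -1
B: Δ = 2!·4!·4!/11! = 1/34650; Racah Σ t=0..1: t=0:+1/72 t=1:−1/96 = 1/288; ⇒ 3j(3 3 4; 2 0 -2)² = 1/462, sgn +1
I_A²/I_B² = (1/22)/(1/462) = 21/1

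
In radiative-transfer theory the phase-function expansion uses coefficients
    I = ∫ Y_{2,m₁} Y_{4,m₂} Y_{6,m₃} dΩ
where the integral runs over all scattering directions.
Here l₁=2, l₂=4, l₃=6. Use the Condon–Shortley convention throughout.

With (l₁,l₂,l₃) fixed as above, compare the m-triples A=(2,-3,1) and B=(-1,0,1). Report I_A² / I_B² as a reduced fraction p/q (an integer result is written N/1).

1/35

Same 2,4,6: normalisation and zero-m 3j drop out of the ratio.
A: Δ: 0! 4! 8! / 13! → 1/6435; sum: t=0:+1/120960 = 1/120960; 3j²(2 4 6; 2 -3 1) = Δ·Π!·Σ² = 1/1287  (sign -1)
B: Δ: 0! 4! 8! / 13! → 1/6435; sum: t=0:+1/3456 = 1/3456; 3j²(2 4 6; -1 0 1) = Δ·Π!·Σ² = 35/1287  (sign -1)
I_A²/I_B² = (1/1287)/(35/1287) = 1/35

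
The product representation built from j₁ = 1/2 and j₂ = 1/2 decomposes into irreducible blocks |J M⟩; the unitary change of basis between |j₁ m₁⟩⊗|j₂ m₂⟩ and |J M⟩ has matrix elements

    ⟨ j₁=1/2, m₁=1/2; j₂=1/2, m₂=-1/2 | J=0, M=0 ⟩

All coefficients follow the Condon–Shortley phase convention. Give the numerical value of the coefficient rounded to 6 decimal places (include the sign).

+√(1/2) ≈ +0.707107

triangle: 1!*0!*0!/2! = 1/2
(j±m)!: 1!*0!*0!*1!*0!*0! = 1
prefactor² = (2J+1)*Δ*N² = 1/2
  k=0: +1/(0!*1!*0!*0!*0!*0!) = 1
Σ = 1  ⇒  CG² = 1/2*1² = 1/2
CG = +√(1/2) = +0.707107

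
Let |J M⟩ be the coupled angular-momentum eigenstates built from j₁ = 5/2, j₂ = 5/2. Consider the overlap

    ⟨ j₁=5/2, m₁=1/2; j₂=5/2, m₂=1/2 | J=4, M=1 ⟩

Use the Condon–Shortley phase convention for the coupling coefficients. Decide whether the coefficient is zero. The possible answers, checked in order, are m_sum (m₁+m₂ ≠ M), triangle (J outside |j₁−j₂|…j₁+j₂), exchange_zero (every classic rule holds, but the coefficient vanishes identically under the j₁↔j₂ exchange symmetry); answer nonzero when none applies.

m-sum: m₁+m₂ = 1/2+1/2 = 1, M = 1  ✓
triangle: |j₁−j₂| = 0 ≤ J = 4 ≤ j₁+j₂ = 5  ✓
exchange: j₁=j₂ and m₁=m₂, and (−1)^(j₁+j₂−J) = (−1)^1 = −1 forces ⟨j₁m₁;j₂m₂|JM⟩ = −⟨j₂m₂;j₁m₁|JM⟩ = −⟨j₁m₁;j₂m₂|JM⟩ ⇒ the coefficient vanishes identically
Racah sum check: Σ_k collapses to 0 ⇒ CG = 0

exchange_zero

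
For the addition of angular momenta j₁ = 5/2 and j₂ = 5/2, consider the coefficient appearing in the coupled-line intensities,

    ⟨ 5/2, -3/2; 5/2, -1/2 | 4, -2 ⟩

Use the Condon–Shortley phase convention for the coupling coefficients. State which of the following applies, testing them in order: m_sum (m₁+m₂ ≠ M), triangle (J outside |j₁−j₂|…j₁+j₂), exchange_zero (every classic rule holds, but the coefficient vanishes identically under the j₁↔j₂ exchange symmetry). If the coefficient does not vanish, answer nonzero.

nonzero

m-sum: m₁+m₂ = -3/2+(-1/2) = -2, M = -2  ✓
triangle: |j₁−j₂| = 0 ≤ J = 4 ≤ j₁+j₂ = 5  ✓
exchange: j₁≠j₂ or m₁≠m₂ — the exchange symmetry imposes no constraint here
value check: CG = −√(5/28) = -0.422577 ≠ 0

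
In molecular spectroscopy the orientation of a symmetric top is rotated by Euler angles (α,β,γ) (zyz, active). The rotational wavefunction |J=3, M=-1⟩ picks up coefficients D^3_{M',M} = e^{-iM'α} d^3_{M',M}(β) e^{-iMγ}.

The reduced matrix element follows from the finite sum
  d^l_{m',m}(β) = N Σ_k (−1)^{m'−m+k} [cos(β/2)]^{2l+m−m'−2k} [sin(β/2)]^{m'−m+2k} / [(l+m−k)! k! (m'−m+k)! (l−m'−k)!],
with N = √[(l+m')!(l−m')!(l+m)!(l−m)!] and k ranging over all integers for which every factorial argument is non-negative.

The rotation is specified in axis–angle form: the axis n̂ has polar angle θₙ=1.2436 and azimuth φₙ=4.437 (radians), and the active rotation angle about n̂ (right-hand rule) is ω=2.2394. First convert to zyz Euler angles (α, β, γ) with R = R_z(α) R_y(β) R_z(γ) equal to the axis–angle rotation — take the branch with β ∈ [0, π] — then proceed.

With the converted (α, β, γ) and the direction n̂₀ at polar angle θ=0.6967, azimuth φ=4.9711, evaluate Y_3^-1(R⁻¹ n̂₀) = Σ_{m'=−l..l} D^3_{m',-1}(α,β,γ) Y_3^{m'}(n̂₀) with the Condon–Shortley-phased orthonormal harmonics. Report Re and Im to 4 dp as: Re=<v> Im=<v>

Axis–angle → zyz. n̂ = (sinθₙcosφₙ, sinθₙsinφₙ, cosθₙ) = (-0.257495, -0.911266, +0.321389), ω = 2.2394.
R = I cosω + sinω [n̂]ₓ + (1−cosω) n̂n̂ᵀ gives
  R = [-0.512486, +0.127911, -0.849115; +0.632292, +0.725275, -0.272366; +0.581003, -0.676473, -0.452571]
β = atan2(√(R₁₃²+R₂₃²), R₃₃) = 2.040442; α = atan2(R₂₃, R₁₃) mod 2π = 3.451989; γ = atan2(R₃₂, −R₃₁) mod 2π = 4.002767
Need the full column D^3_{m',-1} for m'=−3..3 at α=3.4520, β=2.0404, γ=4.0028.
cos(β/2)=0.523178, sin(β/2)=0.852224
d^3_{-3,-1}: single k=2 term ⇒ +0.210741;  D = -0.046312+0.205589i
d^3_{-2,-1}: k∈[1..2] ⇒ +0.105633 -0.560581 = -0.454948;  D = +0.040360+0.453154i
d^3_{-1,-1}: k∈[0..2] ⇒ +0.020507 -0.435305 +0.866291 = +0.451493;  D = +0.175498+0.415988i
d^3_{0,-1}: k∈[0..2] ⇒ -0.115715 +0.921128 -0.814719 = -0.009306;  D = +0.006063+0.007060i
d^3_{1,-1}: k∈[0..2] ⇒ +0.326479 -1.155055 +0.383108 = -0.445468;  D = -0.379591-0.233136i
d^3_{2,-1}: k∈[0..1] ⇒ -0.560581 +0.743733 = +0.183153;  D = -0.177886-0.043604i
d^3_{3,-1}: single k=0 term ⇒ +0.559189;  D = +0.557819-0.039119i
Y_3^{m'}(θ=0.6967,φ=4.9711) and Σ D·Y over m':
  (-0.0463+0.2056i)·(-0.0772-0.0787i)  (+0.0404+0.4532i)·(-0.2805+0.1596i)  (+0.1755+0.4160i)·(+0.1030+0.3892i)  (+0.0061+0.0071i)·(-0.0168+0.0000i)  (-0.3796-0.2331i)·(-0.1030+0.3892i)  (-0.1779-0.0436i)·(-0.2805-0.1596i)  (+0.5578-0.0391i)·(+0.0772-0.0787i)
Y_3^-1(R⁻¹ n̂) = +0.004929-0.151869i

Re=0.0049 Im=-0.1519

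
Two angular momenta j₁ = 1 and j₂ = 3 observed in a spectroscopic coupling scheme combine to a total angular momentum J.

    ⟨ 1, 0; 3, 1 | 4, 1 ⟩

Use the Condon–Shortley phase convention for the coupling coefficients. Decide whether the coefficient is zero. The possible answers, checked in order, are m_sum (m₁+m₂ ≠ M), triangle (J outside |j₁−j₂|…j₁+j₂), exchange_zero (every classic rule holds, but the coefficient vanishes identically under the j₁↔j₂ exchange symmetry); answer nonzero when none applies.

nonzero

m-sum: m₁+m₂ = 0+1 = 1, M = 1  ✓
triangle: |j₁−j₂| = 2 ≤ J = 4 ≤ j₁+j₂ = 4  ✓
exchange: j₁≠j₂ or m₁≠m₂ — the exchange symmetry imposes no constraint here
value check: CG = +√(15/28) = +0.731925 ≠ 0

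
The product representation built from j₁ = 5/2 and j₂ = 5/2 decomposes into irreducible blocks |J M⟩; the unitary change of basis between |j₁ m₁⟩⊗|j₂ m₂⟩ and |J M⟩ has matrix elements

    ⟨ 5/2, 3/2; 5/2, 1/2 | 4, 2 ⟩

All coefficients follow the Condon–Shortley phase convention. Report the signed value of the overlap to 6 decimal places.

j₁+j₂−J=1  J+j₁−j₂=4  J−j₁+j₂=4  j₁+j₂+J+1=10
(j₁±m₁, j₂±m₂, J±M) = (4,1,3,2,6,2)
P² = 20736/35
sum k=0..1:
  [0] +1/36 = 1/36
  [1] −1/96 = -1/96
S = 5/288
C² = P²·S² = 5/28 ; C = +0.422577

+√(5/28) = +0.422577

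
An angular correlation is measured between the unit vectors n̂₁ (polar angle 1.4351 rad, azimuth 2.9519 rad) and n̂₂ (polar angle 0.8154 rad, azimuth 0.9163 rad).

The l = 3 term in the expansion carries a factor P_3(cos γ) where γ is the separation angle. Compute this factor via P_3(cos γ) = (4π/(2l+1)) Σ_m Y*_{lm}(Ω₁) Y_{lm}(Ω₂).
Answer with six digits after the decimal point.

0.315221

Summing Y*_{l m}(θ₁,φ₁)·Y_{l m}(θ₂,φ₂) over m ∈ [−3, 3]; prefactor 4π/(2·3+1) = 1.795196:
  [-3]  conj(Y_{3,-3})(Ω₁) = (-0.341865, 0.218680) ; Y_{3,-3}(Ω₂) = (-0.148723, -0.061602) ; Δ = (0.064314, -0.011463)
  [-2]  conj(Y_{3,-2})(Ω₁) = (0.126073, -0.050265) ; Y_{3,-2}(Ω₂) = (-0.096110, -0.358680) ; Δ = (-0.030146, -0.040389)
  [-1]  conj(Y_{3,-1})(Ω₁) = (0.285691, -0.054853) ; Y_{3,-1}(Ω₂) = (0.193367, -0.252002) ; Δ = (0.041420, -0.082601)
  [+0]  conj(Y_{3,0})(Ω₁) = (-0.146831, -0.000000) ; Y_{3,0}(Ω₂) = (-0.166276, 0.000000) ; Δ = (0.024414, 0.000000)
  [+1]  conj(Y_{3,1})(Ω₁) = (-0.285691, -0.054853) ; Y_{3,1}(Ω₂) = (-0.193367, -0.252002) ; Δ = (0.041420, 0.082601)
  [+2]  conj(Y_{3,2})(Ω₁) = (0.126073, 0.050265) ; Y_{3,2}(Ω₂) = (-0.096110, 0.358680) ; Δ = (-0.030146, 0.040389)
  [+3]  conj(Y_{3,3})(Ω₁) = (0.341865, 0.218680) ; Y_{3,3}(Ω₂) = (0.148723, -0.061602) ; Δ = (0.064314, 0.011463)
Accumulated sum (0.175591, -0.000000); after 4π/(2l+1) scaling, (0.315221, -0.000000) ⇒ P_3 = 0.315221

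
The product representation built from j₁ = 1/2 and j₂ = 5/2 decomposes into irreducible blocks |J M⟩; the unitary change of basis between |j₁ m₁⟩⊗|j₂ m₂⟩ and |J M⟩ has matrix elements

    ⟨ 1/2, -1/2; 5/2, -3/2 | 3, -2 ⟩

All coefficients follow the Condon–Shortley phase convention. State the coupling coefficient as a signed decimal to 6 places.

√[7·0!1!5!/7! · 0!1!1!4!1!5!] = √(480)
  +(−1)^0/∏(0,0,1,1,0,4)! = 1/24  (running 1/24)
⟨..|..⟩ = √(480)·(1/24) = +0.912871

+0.912871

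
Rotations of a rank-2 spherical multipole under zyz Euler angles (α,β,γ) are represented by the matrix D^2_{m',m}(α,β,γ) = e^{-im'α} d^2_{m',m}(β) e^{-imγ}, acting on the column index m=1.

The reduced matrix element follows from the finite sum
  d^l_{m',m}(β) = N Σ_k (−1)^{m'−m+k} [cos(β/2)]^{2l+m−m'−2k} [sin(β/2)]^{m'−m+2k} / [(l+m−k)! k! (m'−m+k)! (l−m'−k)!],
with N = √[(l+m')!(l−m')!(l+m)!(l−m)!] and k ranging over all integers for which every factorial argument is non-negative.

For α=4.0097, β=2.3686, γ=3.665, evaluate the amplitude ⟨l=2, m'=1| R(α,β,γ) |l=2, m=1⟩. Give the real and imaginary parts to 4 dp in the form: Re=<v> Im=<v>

Re=-0.0616 Im=0.3400

First d^2_{1,1}(β=2.3686), then the phase factors e^{-i(1)α} and e^{-i(1)γ}:
With c≡cos(β/2)=0.376946 and s≡sin(β/2)=0.926235, N=[6·1·6·1]^{1/2}=6.000000
k: max(0,(1)−(1))=0 … min(2+(1),2−(1))=1
  k=0: (−1)^0·6.0000/(6)·0.3769^4·0.9262^0 = +0.020189
  k=1: (−1)^1·6.0000/(2)·0.3769^2·0.9262^2 = -0.365697
d^2_{1,1}(2.3686) = +0.020189 -0.365697 = -0.345508
D = (-0.646272+0.763107i)·(-0.345508)·(-0.866121+0.499834i) = -0.061612+0.339970i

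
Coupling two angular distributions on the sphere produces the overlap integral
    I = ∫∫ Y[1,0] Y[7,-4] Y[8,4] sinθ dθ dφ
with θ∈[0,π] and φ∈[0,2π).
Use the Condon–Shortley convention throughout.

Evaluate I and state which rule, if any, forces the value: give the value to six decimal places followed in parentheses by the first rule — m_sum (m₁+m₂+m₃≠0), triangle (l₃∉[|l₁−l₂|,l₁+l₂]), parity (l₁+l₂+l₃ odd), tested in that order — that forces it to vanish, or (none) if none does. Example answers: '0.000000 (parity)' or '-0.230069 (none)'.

0.211986 (none)

Checks pass: Σm=0; 16 even; l₃=8∈[6,8].
(2·1+1)(2·7+1)(2·8+1) = 765
Δ: 0! 2! 14! / 17! → 1/2040
sum: t=0:+1/25401600 = 1/25401600
3j²(1 7 8; 0 0 0) = Δ·Π!·Σ² = 8/255  (sign +1)
sum: t=0:+1/239500800 = 1/239500800
3j²(1 7 8; 0 -4 4) = Δ·Π!·Σ² = 2/85  (sign +1)
combine: 4πI² = 765·8/255·2/85 = 48/85
take √, sign +1: I = 0.21198553
No selection rule forces the value: the integral is nonzero (none).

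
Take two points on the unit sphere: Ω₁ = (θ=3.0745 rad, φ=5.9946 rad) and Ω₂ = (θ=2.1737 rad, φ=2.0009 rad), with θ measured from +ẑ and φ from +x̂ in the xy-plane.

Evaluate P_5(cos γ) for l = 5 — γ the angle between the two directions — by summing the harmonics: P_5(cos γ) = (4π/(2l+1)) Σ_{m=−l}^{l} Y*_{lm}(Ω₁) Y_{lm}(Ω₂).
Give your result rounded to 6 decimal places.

0.021833

Summing Y*_{l m}(θ₁,φ₁)·Y_{l m}(θ₂,φ₂) over m ∈ [−5, 5]; prefactor 4π/(2·5+1) = 1.142397:
  [-5]  conj(Y_{5,-5})(Ω₁) = 0.00000 - 0.00000j ; Y_{5,-5}(Ω₂) = -0.14723 + 0.09640j ; Δ = 0.00000 + 0.00000j
  [-4]  conj(Y_{5,-4})(Ω₁) = -0.00001 + 0.00003j ; Y_{5,-4}(Ω₂) = 0.05711 + 0.37882j ; Δ = -0.00001 - 0.00000j
  [-3]  conj(Y_{5,-3})(Ω₁) = 0.00054 - 0.00063j ; Y_{5,-3}(Ω₂) = 0.35182 + 0.10135j ; Δ = 0.00025 - 0.00017j
  [-2]  conj(Y_{5,-2})(Ω₁) = -0.01265 + 0.00824j ; Y_{5,-2}(Ω₂) = -0.01506 + 0.01750j ; Δ = 0.00005 - 0.00035j
  [-1]  conj(Y_{5,-1})(Ω₁) = 0.16209 - 0.04812j ; Y_{5,-1}(Ω₂) = 0.14635 + 0.31901j ; Δ = 0.03907 + 0.04467j
  [+0]  conj(Y_{5,0})(Ω₁) = -0.90428 + 0.00000j ; Y_{5,0}(Ω₂) = 0.06592 + 0.00000j ; Δ = -0.05961 + 0.00000j
  [+1]  conj(Y_{5,1})(Ω₁) = -0.16209 - 0.04812j ; Y_{5,1}(Ω₂) = -0.14635 + 0.31901j ; Δ = 0.03907 - 0.04467j
  [+2]  conj(Y_{5,2})(Ω₁) = -0.01265 - 0.00824j ; Y_{5,2}(Ω₂) = -0.01506 - 0.01750j ; Δ = 0.00005 + 0.00035j
  [+3]  conj(Y_{5,3})(Ω₁) = -0.00054 - 0.00063j ; Y_{5,3}(Ω₂) = -0.35182 + 0.10135j ; Δ = 0.00025 + 0.00017j
  [+4]  conj(Y_{5,4})(Ω₁) = -0.00001 - 0.00003j ; Y_{5,4}(Ω₂) = 0.05711 - 0.37882j ; Δ = -0.00001 + 0.00000j
  [+5]  conj(Y_{5,5})(Ω₁) = -0.00000 - 0.00000j ; Y_{5,5}(Ω₂) = 0.14723 + 0.09640j ; Δ = 0.00000 - 0.00000j
Total Σ_m = 0.01911 - 0.00000j. Multiply by 1.142397: 0.02183 - 0.00000j. P_5(cos γ) = 0.021833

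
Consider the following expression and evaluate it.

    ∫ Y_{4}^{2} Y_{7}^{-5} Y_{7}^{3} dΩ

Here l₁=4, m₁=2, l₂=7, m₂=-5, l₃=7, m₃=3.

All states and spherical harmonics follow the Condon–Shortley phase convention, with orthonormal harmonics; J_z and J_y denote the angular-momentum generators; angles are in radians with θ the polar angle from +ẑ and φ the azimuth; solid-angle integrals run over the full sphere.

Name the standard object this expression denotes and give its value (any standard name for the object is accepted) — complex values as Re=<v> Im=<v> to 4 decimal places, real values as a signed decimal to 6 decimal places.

Gaunt coefficient, -0.100310

This is a Gaunt coefficient — the integral of a triple product of spherical harmonics over the sphere.
m-sum 0 ✓  L=18 even ✓  3≤7≤11 ✓
Π(2lᵢ+1) = 9×15×15 = 2025
triangle coeff Δ(4,7,7) = 1/58198140
Σ_t [0,4]: t=0:+1/17418240 t=1:−1/622080 t=2:+1/230400 t=3:−1/622080 t=4:+1/17418240 = 1/806400
(3j)²=2268/230945 [(4 7 7; 0 0 0)], sign=-1
Σ_t [0,2]: t=0:+1/7741440 t=1:−1/13063680 t=2:+1/348364800 = 29/522547200
(3j)²=1682/264537 [(4 7 7; 2 -5 3)], sign=+1
⇒ 4πI² = 24523560/193947611
I = (-1)√(24523560/193947611/(4π)) = -0.10031009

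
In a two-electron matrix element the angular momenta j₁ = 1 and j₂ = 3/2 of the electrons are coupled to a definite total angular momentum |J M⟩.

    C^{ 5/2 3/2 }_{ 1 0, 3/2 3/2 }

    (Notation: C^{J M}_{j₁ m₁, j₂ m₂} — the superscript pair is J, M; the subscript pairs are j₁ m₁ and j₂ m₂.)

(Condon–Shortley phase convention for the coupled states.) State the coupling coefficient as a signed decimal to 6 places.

+0.632456  (= +√(2/5))

triangle: 0!×2!×3!/6! = 12/720
(j±m)!: 1!×1!×3!×0!×4!×1! = 144
prefactor² = (2J+1)×Δ×N² = 72/5
  k=0: +1/(0!×0!×1!×3!×1!×0!) = 1/6
Σ = 1/6  ⇒  CG² = 72/5×(1/6)² = 2/5
CG = +√(2/5) = +0.632456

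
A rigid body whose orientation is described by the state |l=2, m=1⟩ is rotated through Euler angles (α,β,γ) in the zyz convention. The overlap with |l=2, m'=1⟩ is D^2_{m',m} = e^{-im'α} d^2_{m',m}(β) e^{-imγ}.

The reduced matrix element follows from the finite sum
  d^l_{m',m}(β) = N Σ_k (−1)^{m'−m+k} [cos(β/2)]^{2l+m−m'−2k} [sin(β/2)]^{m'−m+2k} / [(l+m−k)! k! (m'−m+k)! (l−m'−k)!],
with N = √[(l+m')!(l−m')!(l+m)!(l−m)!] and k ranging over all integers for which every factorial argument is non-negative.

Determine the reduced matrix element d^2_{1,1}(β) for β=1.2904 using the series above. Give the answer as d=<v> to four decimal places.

d=-0.2850

d^2_{1,1}(β=1.2904) via the finite sum:
With c≡cos(β/2)=0.798980 and s≡sin(β/2)=0.601358, N=[6·1·6·1]^{1/2}=6.000000
k: max(0,(1)−(1))=0 … min(2+(1),2−(1))=1
  k=0: (−1)^0·6.0000/(6)·0.7990^4·0.6014^0 = +0.407514
  k=1: (−1)^1·6.0000/(2)·0.7990^2·0.6014^2 = -0.692563
d^2_{1,1}(1.2904) = +0.407514 -0.692563 = -0.285049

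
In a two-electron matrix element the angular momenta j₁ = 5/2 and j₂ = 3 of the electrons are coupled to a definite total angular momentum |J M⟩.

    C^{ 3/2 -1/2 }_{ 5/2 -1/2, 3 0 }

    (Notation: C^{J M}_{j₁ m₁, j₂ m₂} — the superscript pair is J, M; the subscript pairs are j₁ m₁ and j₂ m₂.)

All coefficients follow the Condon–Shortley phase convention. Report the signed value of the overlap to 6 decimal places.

+0.338062

triangle: 4!·1!·2!/8! = 48/40320
(j±m)!: 2!·3!·3!·3!·1!·2! = 864
prefactor² = (2J+1)·Δ·N² = 144/35
  k=2: +1/(2!·2!·1!·1!·0!·1!) = 1/4
  k=3: −1/(3!·1!·0!·0!·1!·2!) = -1/12
Σ = 1/6  ⇒  CG² = 144/35·(1/6)² = 4/35
CG = +√(4/35) = +0.338062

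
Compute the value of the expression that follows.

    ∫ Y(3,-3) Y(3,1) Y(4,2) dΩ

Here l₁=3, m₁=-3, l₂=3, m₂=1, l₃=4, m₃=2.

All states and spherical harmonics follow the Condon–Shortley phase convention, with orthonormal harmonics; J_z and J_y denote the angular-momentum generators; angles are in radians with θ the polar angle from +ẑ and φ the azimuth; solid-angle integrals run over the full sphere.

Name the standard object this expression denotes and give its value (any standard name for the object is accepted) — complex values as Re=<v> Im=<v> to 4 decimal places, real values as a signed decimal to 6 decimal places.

This is a Gaunt coefficient — the integral of a triple product of spherical harmonics over the sphere.
m-sum 0 ✓  L=10 even ✓  0≤4≤6 ✓
Π(2lᵢ+1) = 7×7×9 = 441
triangle coeff Δ(3,3,4) = 1/34650
Σ_t [0,2]: t=0:+1/72 t=1:−1/16 t=2:+1/72 = -5/144
(3j)²=2/77 [(3 3 4; 0 0 0)], sign=-1
Σ_t [2,2]: t=2:+1/192 = 1/192
(3j)²=3/77 [(3 3 4; -3 1 2)], sign=+1
⇒ 4πI² = 54/121
I = (-1)√(54/121/(4π)) = -0.18845135

Gaunt coefficient, -0.188451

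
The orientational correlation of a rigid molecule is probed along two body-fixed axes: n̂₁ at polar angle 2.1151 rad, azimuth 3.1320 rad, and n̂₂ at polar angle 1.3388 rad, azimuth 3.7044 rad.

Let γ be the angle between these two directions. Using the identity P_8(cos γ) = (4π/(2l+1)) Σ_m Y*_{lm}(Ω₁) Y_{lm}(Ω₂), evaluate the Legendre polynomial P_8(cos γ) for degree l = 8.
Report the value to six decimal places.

Term-by-term m-sum for l=8 (normalisation 4π/17 = 0.739198):
  m=-8: (+0.147435-0.011337i) × (-0.086437+0.405675i) = -0.008145+0.060791i  (running Σ = -0.008145+0.060791i)
  m=-7: (+0.357213-0.024022i) × (+0.273632-0.280650i) = +0.091003-0.106825i  (running Σ = +0.082858-0.046035i)
  m=-6: (+0.445186-0.025651i) × (+0.064394-0.015434i) = +0.028271-0.008523i  (running Σ = +0.111130-0.054558i)
  m=-5: (+0.196978-0.009455i) × (-0.341087-0.115900i) = -0.068282-0.019605i  (running Σ = +0.042847-0.074163i)
  m=-4: (-0.235055+0.009024i) × (+0.036811+0.045481i) = -0.009063-0.010358i  (running Σ = +0.033784-0.084521i)
  m=-3: (-0.330502+0.009514i) × (+0.037681+0.318870i) = -0.015487-0.105029i  (running Σ = +0.018297-0.189550i)
  m=-2: (+0.076458-0.001467i) × (+0.048149-0.100914i) = +0.003533-0.007786i  (running Σ = +0.021830-0.197336i)
  m=-1: (+0.343167-0.003292i) × (+0.253010-0.159616i) = +0.086299-0.055608i  (running Σ = +0.108129-0.252944i)
  m=0: (-0.026441-0.000000i) × (-0.126907+0.000000i) = +0.003356+0.000000i  (running Σ = +0.111485-0.252944i)
  m=1: (-0.343167-0.003292i) × (-0.253010-0.159616i) = +0.086299+0.055608i  (running Σ = +0.197784-0.197336i)
  m=2: (+0.076458+0.001467i) × (+0.048149+0.100914i) = +0.003533+0.007786i  (running Σ = +0.201318-0.189550i)
  m=3: (+0.330502+0.009514i) × (-0.037681+0.318870i) = -0.015487+0.105029i  (running Σ = +0.185830-0.084521i)
  m=4: (-0.235055-0.009024i) × (+0.036811-0.045481i) = -0.009063+0.010358i  (running Σ = +0.176767-0.074163i)
  m=5: (-0.196978-0.009455i) × (+0.341087-0.115900i) = -0.068282+0.019605i  (running Σ = +0.108485-0.054558i)
  m=6: (+0.445186+0.025651i) × (+0.064394+0.015434i) = +0.028271+0.008523i  (running Σ = +0.136756-0.046035i)
  m=7: (-0.357213-0.024022i) × (-0.273632-0.280650i) = +0.091003+0.106825i  (running Σ = +0.227759+0.060791i)
  m=8: (+0.147435+0.011337i) × (-0.086437-0.405675i) = -0.008145-0.060791i  (running Σ = +0.219614+0.000000i)
Σ over m = +0.219614+0.000000i; ×(4π/17) → +0.162339+0.000000i. Real part: 0.162339

0.162339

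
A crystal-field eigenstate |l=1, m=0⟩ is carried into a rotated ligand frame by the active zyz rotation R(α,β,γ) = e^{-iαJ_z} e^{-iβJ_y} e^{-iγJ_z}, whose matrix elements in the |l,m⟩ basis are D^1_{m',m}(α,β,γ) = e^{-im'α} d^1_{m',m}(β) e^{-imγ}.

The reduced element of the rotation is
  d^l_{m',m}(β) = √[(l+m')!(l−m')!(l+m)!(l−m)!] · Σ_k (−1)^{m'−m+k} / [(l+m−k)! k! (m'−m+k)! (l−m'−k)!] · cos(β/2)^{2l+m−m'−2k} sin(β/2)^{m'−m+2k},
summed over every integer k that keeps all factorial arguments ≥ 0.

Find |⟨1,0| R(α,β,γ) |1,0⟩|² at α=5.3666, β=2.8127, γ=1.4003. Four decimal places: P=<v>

P=0.8957

Split into d^1_{0,0}(β=2.8127) × two z-phases.
Half-angle: c=0.163706, s=0.986509. N=√(1·1·1·1)=1.000000
Admissible k: 0..1 (factorial args all ≥0)
  k=0: (−1)^0·1.0000/(1)·0.1637^2·0.9865^0 = +0.026800
  k=1: (−1)^1·1.0000/(1)·0.1637^0·0.9865^2 = -0.973200
d^1_{0,0}(2.8127) = +0.026800 -0.973200 = -0.946401
|D^1_{0,0}|² = |d^1_{0,0}(β)|² = (-0.946401)² = 0.895674 (the z-rotation phases have unit modulus)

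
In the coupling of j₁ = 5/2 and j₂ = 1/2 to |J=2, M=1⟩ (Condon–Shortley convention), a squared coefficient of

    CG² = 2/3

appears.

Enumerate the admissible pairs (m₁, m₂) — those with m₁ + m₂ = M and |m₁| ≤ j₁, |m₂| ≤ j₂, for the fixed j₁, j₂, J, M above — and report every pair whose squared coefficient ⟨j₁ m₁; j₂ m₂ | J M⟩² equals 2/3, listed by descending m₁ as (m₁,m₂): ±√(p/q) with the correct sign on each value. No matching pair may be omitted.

Admissible pairs with m₁+m₂ = M = 1: (1/2,1/2), (3/2,-1/2)
  (m₁,m₂)=(3/2,-1/2): CG² = 2/3, CG = +√(2/3)   ← matches the target
  (m₁,m₂)=(1/2,1/2): CG² = 1/3, CG = −√(1/3)
Pairs with CG² = 2/3: (3/2,-1/2): +√(2/3)

(3/2,-1/2): +√(2/3)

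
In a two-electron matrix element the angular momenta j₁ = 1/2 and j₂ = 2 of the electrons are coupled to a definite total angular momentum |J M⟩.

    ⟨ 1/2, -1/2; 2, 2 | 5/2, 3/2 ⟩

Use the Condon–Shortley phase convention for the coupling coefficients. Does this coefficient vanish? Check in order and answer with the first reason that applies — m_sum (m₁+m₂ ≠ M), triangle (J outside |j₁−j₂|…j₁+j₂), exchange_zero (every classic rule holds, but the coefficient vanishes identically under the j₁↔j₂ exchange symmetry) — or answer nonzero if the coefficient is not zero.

m-sum: m₁+m₂ = -1/2+2 = 3/2, M = 3/2  ✓
triangle: |j₁−j₂| = 3/2 ≤ J = 5/2 ≤ j₁+j₂ = 5/2  ✓
exchange: j₁≠j₂ or m₁≠m₂ — the exchange symmetry imposes no constraint here
value check: CG = +√(1/5) = +0.447214 ≠ 0

nonzero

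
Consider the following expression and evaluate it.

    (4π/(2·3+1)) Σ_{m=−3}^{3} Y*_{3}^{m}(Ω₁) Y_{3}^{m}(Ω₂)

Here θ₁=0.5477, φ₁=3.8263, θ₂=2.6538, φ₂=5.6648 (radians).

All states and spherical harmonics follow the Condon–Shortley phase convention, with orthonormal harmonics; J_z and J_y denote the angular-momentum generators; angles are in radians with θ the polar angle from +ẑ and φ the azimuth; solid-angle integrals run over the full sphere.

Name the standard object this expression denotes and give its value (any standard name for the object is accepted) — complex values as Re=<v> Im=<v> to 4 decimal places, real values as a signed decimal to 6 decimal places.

Legendre polynomial (addition theorem), -0.143860

This sum is the spherical-harmonic addition theorem: it equals the Legendre polynomial P_l(cos γ) of the angle γ between the two directions.
Term-by-term m-sum for l=3 (normalisation 4π/7 = 1.795196):
  m=-3: Y*=(0.027377, -0.052163)  Y=(-0.012050, 0.041228)  product (0.001821, 0.001757)
  m=-2: Y*=(0.047322, 0.231800)  Y=(-0.065014, -0.187345)  product (0.040350, -0.023936)
  m=-1: Y*=(-0.344692, -0.281433)  Y=(0.358123, 0.254795)  product (-0.051734, -0.188614)
  m=+0: Y*=(0.205244, -0.000000)  Y=(-0.297251, 0.000000)  product (-0.061009, 0.000000)
  m=+1: Y*=(0.344692, -0.281433)  Y=(-0.358123, 0.254795)  product (-0.051734, 0.188614)
  m=+2: Y*=(0.047322, -0.231800)  Y=(-0.065014, 0.187345)  product (0.040350, 0.023936)
  m=+3: Y*=(-0.027377, -0.052163)  Y=(0.012050, 0.041228)  product (0.001821, -0.001757)
Total Σ_m = (-0.080136, 0.000000). Multiply by 1.795196: (-0.143860, 0.000000). P_3(cos γ) = -0.143860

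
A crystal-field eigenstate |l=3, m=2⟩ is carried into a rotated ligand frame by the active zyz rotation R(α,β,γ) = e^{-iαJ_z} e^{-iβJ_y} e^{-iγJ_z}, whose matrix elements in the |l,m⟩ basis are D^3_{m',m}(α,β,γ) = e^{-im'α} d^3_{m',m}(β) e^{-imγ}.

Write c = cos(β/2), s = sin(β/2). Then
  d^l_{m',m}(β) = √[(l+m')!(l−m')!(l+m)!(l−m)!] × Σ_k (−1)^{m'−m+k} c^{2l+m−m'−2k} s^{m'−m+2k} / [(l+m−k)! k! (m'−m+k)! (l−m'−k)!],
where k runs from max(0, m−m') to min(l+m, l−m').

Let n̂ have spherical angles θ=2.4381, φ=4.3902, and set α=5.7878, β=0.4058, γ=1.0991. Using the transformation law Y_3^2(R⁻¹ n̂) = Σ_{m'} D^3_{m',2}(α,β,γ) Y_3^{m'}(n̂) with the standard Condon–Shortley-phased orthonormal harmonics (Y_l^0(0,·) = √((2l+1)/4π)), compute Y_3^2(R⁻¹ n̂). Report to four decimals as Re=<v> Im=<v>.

Re=0.1835 Im=-0.3347

Need the full column D^3_{m',2} for m'=−3..3 at α=5.7878, β=0.4058, γ=1.0991.
cos(β/2)=0.979486, sin(β/2)=0.201511
d^3_{-3,2}: single k=5 term ⇒ +0.000797;  D = -0.000683+0.000412i
d^3_{-2,2}: k∈[4..5] ⇒ +0.007910 -0.000067 = +0.007843;  D = -0.007834+0.000371i
d^3_{-1,2}: k∈[3..4] ⇒ +0.048632 -0.001029 = +0.047603;  D = -0.042905-0.020620i
d^3_{0,2}: k∈[2..3] ⇒ +0.204715 -0.008665 = +0.196051;  D = -0.115091-0.158714i
d^3_{1,2}: k∈[1..2] ⇒ +0.574500 -0.048632 = +0.525868;  D = -0.069223-0.521292i
d^3_{2,2}: k∈[0..1] ⇒ +0.883060 -0.186879 = +0.696181;  D = +0.247439-0.650725i
d^3_{3,2}: single k=0 term ⇒ -0.445006;  D = -0.336882+0.290759i
Y_3^{m'}(θ=2.4381,φ=4.3902) and Σ D·Y over m':
  (-0.0007+0.0004i)·(+0.0929-0.0642i)  (-0.0078+0.0004i)·(+0.2607+0.1959i)  (-0.0429-0.0206i)·(-0.1263+0.3783i)  (-0.1151-0.1587i)·(+0.0263+0.0000i)  (-0.0692-0.5213i)·(+0.1263+0.3783i)  (+0.2474-0.6507i)·(+0.2607-0.1959i)  (-0.3369+0.2908i)·(-0.0929-0.0642i)
Y_3^2(R⁻¹ n̂) = +0.183510-0.334717i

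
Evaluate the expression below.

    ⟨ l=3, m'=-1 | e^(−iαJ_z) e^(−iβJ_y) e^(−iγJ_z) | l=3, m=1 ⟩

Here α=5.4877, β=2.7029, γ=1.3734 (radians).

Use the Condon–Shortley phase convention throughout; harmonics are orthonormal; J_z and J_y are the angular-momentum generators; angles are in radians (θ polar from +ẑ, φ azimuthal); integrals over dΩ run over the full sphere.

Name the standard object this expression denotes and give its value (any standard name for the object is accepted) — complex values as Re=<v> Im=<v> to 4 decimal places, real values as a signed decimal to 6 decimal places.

Wigner D-matrix element, Re=-0.3005 Im=-0.4410

This is a Wigner D-matrix element — the rotation-matrix element ⟨l m'| R(α,β,γ) |l m⟩ in the angular-momentum basis.
D^3_{-1,1}(5.4877,2.7029,1.3734) = e^{-i·-1·5.4877}·d^3_{-1,1}(2.7029)·e^{-i·1·1.3734}. Compute d first:
With c≡cos(β/2)=0.217592 and s≡sin(β/2)=0.976040, N=[2·24·24·2]^{1/2}=48.000000
The bounds max(0,m−m')=2 and min(l+m,l−m')=4 give 3 terms
  k=2: (−1)^0·48.0000/(8)·0.2176^4·0.9760^2 = +0.012813
  k=3: (−1)^1·48.0000/(6)·0.2176^2·0.9760^4 = -0.343752
  k=4: (−1)^2·48.0000/(48)·0.2176^0·0.9760^6 = +0.864580
d^3_{-1,1}(2.7029) = +0.012813 -0.343752 +0.864580 = +0.533642
Phases: e^{-i·(-1)·5.4877}=+0.699938-0.714203i, e^{-i·(1)·1.3734}=+0.196117-0.980581i ⇒ D=-0.300475-0.441009i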